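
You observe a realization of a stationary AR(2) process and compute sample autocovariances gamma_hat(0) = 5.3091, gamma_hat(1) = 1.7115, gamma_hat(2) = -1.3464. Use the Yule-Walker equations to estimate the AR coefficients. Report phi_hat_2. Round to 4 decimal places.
\hat\phi_{2} = -0.3990

The Yule-Walker equations for an AR(p) process read, in matrix form,
  Gamma_p phi = r_p,   with   (Gamma_p)_{ij} = gamma(|i - j|),
                       (r_p)_i = gamma(i),   i,j = 1..p.
Substitute the sample gammas (Toeplitz matrix and right-hand side of size 2):
  Gamma_p = [[5.3091, 1.7115], [1.7115, 5.3091]]
  r_p     = [1.7115, -1.3464]
Written out:
  5.3091 phi_1 + 1.7115 phi_2 = 1.7115
  1.7115 phi_1 + 5.3091 phi_2 = -1.3464
Solve by Cramer's rule:
  det = gamma(0)^2 - gamma(1)^2 = (5.3091)^2 - (1.7115)^2 = 28.18654281 - 2.92923225 = 25.25731056
  phi_hat_1 = [gamma(1) gamma(0) - gamma(1) gamma(2)] / det = [(1.7115)(5.3091) - (1.7115)(-1.3464)] / 25.25731056 = 11.39088825 / 25.25731056 = 0.451
  phi_hat_2 = [gamma(0) gamma(2) - gamma(1)^2] / det = [(5.3091)(-1.3464) - (1.7115)^2] / 25.25731056 = -10.07740449 / 25.25731056 = -0.399
So phi_hat = [0.4510, -0.3990].
Therefore phi_hat_2 = -0.3990.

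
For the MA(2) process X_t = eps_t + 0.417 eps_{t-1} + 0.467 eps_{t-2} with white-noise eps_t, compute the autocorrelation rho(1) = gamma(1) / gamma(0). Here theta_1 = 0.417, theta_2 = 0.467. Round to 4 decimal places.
\rho(1) = 0.4395

For an MA(q) process with theta_0 = 1, the autocovariance is
  gamma(k) = sigma^2 * sum_{i=0..q-k} theta_i * theta_{i+k},
and rho(k) = gamma(k) / gamma(0). Sigma^2 cancels.
  numerator   = (1)*(0.417) + (0.417)*(0.467) = 0.611739.
  denominator = (1)^2 + (0.417)^2 + (0.467)^2 = 1.391978.
  rho(1) = 0.611739 / 1.391978 = 0.4395.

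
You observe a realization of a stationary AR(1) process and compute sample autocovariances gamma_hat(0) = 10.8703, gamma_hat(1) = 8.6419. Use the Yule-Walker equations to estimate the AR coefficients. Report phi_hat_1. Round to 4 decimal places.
\hat\phi_{1} = 0.7950

The Yule-Walker equations for an AR(p) process read, in matrix form,
  Gamma_p phi = r_p,   with   (Gamma_p)_{ij} = gamma(|i - j|),
                       (r_p)_i = gamma(i),   i,j = 1..p.
Substitute the sample gammas (Toeplitz matrix and right-hand side of size 1):
  Gamma_p = [[10.8703]]
  r_p     = [8.6419]
With p = 1 this is the single equation gamma(0) phi_1 = gamma(1):
  phi_hat_1 = gamma(1) / gamma(0) = 8.6419 / 10.8703 = 0.7950.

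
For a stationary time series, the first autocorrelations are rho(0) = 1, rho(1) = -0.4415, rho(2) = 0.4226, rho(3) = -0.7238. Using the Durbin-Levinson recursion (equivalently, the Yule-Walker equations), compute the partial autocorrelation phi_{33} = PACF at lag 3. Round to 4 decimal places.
\phi_{33} = -0.6280

The PACF at lag k is phi_{kk}, the last component of the solution
to the Yule-Walker system G_k phi = r_k where
  (G_k)_{ij} = rho(|i - j|), (r_k)_i = rho(i), i,j = 1..k.
Equivalently, Durbin-Levinson gives phi_{kk} iteratively:
  phi_{11} = rho(1)
  phi_{kk} = [rho(k) - sum_{j=1..k-1} phi_{k-1,j} rho(k-j)]
            / [1 - sum_{j=1..k-1} phi_{k-1,j} rho(j)],
  phi_{k,j} = phi_{k-1,j} - phi_{kk} phi_{k-1,k-j},  j = 1..k-1.
Step k = 1:
  phi_11 = rho(1) = -0.4415.
Step k = 2:
  phi_22 = [rho(2) - phi_11 rho(1)] / [1 - phi_11 rho(1)] = [0.4226 - (-0.4415)(-0.4415)] / [1 - (-0.4415)(-0.4415)]
         = 0.22767775 / 0.80507775 = 0.282802.
  Update: phi_21 = phi_11 - phi_22 phi_11 = -0.4415 - (0.282802)(-0.4415) = -0.316643.
Step k = 3:
  phi_33 = [rho(3) - phi_21 rho(2) - phi_22 rho(1)] / [1 - phi_21 rho(1) - phi_22 rho(2)]
    numerator   = -0.7238 - (-0.316643)(0.4226) - (0.282802)(-0.4415) = -0.46512957
    denominator = 1 - (-0.316643)(-0.4415) - (0.282802)(0.4226) = 0.74068998
  phi_33 = -0.46512957 / 0.74068998 = -0.628.
Therefore phi_{33} = -0.6280.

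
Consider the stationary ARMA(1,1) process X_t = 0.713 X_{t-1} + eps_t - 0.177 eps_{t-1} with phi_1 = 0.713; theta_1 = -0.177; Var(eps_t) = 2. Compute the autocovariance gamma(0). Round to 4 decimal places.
\gamma(0) = 3.1687

Multiply the model equation by X_{t-k} and take expectations. With theta_0 = psi_0 = 1 and psi_j the MA(infinity) weights, this gives
  gamma(k) - sum_i phi_i gamma(k-i) = c_k,
  c_k = sigma^2 * sum_{j=k..q} theta_j psi_{j-k}   (c_k = 0 for k > q),
using gamma(-m) = gamma(m).
psi-weights needed (psi_j = theta_j + sum_i phi_i psi_{j-i}):
  psi_1 = theta_1 + phi_1 = -0.177 + (0.713) = 0.536
Right-hand sides:
  c_0 = sigma^2 (1 + theta_1 psi_1) = 2 * (1 + (-0.177)(0.536)) = 2 * 0.905128 = 1.810256
  c_1 = sigma^2 theta_1 = 2 * (-0.177) = -0.354
  c_2 = 0
Equations for k = 0 and k = 1 (AR order 1):
  gamma(0) = phi_1 gamma(1) + c_0
  gamma(1) = phi_1 gamma(0) + c_1
Substituting the second into the first: gamma(0) (1 - phi_1^2) = c_0 + phi_1 c_1, so
  gamma(0) = (c_0 + phi_1 c_1) / (1 - phi_1^2) = (1.810256 + (0.713)(-0.354)) / (1 - (0.713)^2) = 1.557854 / 0.491631 = 3.168746.
Therefore gamma(0) = 3.1687 (to 4 decimal places).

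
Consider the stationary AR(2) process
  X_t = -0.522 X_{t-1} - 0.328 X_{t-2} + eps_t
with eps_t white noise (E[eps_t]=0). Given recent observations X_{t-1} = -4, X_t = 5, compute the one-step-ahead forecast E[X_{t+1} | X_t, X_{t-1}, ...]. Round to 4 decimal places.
E[X_{t+1} \mid \mathcal F_t] = -1.2980

For an AR(p) model X_t = c + sum_i phi_i X_{t-i} + eps_t, the
one-step-ahead conditional mean is
  E[X_{t+1} | X_t, ...] = c + sum_i phi_i X_{t+1-i}.
Substitute known values:
  E[X_{t+1} | ...] = (-0.522) * (5) + (-0.328) * (-4)
                   = -1.2980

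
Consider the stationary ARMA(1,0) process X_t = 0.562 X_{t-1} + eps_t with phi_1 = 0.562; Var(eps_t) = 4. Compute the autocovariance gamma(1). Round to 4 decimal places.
\gamma(1) = 3.2858

Multiply the model equation by X_{t-k} and take expectations. With theta_0 = psi_0 = 1 and psi_j the MA(infinity) weights, this gives
  gamma(k) - sum_i phi_i gamma(k-i) = c_k,
  c_k = sigma^2 * sum_{j=k..q} theta_j psi_{j-k}   (c_k = 0 for k > q),
using gamma(-m) = gamma(m).
Pure AR (q = 0): c_0 = sigma^2 = 4, c_k = 0 for k >= 1.
Equations for k = 0 and k = 1 (AR order 1):
  gamma(0) = phi_1 gamma(1) + c_0
  gamma(1) = phi_1 gamma(0) + c_1
Substituting the second into the first: gamma(0) (1 - phi_1^2) = c_0 + phi_1 c_1, so
  gamma(0) = c_0 / (1 - phi_1^2) = 4 / (1 - (0.562)^2) = 4 / 0.684156 = 5.84662.
  gamma(1) = phi_1 gamma(0) = (0.562)(5.84662) = 3.2858.
Therefore gamma(1) = 3.2858 (to 4 decimal places).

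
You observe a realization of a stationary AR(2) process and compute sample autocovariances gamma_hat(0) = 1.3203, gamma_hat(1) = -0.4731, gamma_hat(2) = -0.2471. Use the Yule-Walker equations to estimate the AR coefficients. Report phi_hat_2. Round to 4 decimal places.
\hat\phi_{2} = -0.3620

The Yule-Walker equations for an AR(p) process read, in matrix form,
  Gamma_p phi = r_p,   with   (Gamma_p)_{ij} = gamma(|i - j|),
                       (r_p)_i = gamma(i),   i,j = 1..p.
Substitute the sample gammas (Toeplitz matrix and right-hand side of size 2):
  Gamma_p = [[1.3203, -0.4731], [-0.4731, 1.3203]]
  r_p     = [-0.4731, -0.2471]
Written out:
  1.3203 phi_1 - 0.4731 phi_2 = -0.4731
  -0.4731 phi_1 + 1.3203 phi_2 = -0.2471
Solve by Cramer's rule:
  det = gamma(0)^2 - gamma(1)^2 = (1.3203)^2 - (-0.4731)^2 = 1.74319209 - 0.22382361 = 1.51936848
  phi_hat_1 = [gamma(1) gamma(0) - gamma(1) gamma(2)] / det = [(-0.4731)(1.3203) - (-0.4731)(-0.2471)] / 1.51936848 = -0.74153694 / 1.51936848 = -0.4881
  phi_hat_2 = [gamma(0) gamma(2) - gamma(1)^2] / det = [(1.3203)(-0.2471) - (-0.4731)^2] / 1.51936848 = -0.55006974 / 1.51936848 = -0.362
So phi_hat = [-0.4881, -0.3620].
Therefore phi_hat_2 = -0.3620.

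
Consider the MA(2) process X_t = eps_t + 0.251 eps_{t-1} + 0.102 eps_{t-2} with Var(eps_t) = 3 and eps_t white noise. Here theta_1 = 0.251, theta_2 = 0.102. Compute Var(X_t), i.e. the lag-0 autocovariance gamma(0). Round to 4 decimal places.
\gamma(0) = 3.2202

For an MA(q) process X_t = eps_t + sum_i theta_i eps_{t-i} with
Var(eps_t) = sigma^2, the variance is
  gamma(0) = sigma^2 * (1 + sum_i theta_i^2).
  sum_i theta_i^2 = (0.251)^2 + (0.102)^2 = 0.063001 + 0.010404 = 0.073405.
  gamma(0) = 3 * (1 + 0.073405) = 3 * 1.073405 = 3.220215, which rounds to 3.2202.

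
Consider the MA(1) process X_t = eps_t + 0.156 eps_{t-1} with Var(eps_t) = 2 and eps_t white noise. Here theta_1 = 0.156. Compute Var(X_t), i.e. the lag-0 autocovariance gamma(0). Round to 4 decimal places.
\gamma(0) = 2.0487

For an MA(q) process X_t = eps_t + sum_i theta_i eps_{t-i} with
Var(eps_t) = sigma^2, the variance is
  gamma(0) = sigma^2 * (1 + sum_i theta_i^2).
  sum_i theta_i^2 = (0.156)^2 = 0.024336.
  gamma(0) = 2 * (1 + 0.024336) = 2 * 1.024336 = 2.048672, which rounds to 2.0487.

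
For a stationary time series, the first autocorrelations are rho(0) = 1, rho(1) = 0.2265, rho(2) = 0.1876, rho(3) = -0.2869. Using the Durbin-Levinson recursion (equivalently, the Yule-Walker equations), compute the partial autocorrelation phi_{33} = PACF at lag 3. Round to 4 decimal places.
\phi_{33} = -0.3830

The PACF at lag k is phi_{kk}, the last component of the solution
to the Yule-Walker system G_k phi = r_k where
  (G_k)_{ij} = rho(|i - j|), (r_k)_i = rho(i), i,j = 1..k.
Equivalently, Durbin-Levinson gives phi_{kk} iteratively:
  phi_{11} = rho(1)
  phi_{kk} = [rho(k) - sum_{j=1..k-1} phi_{k-1,j} rho(k-j)]
            / [1 - sum_{j=1..k-1} phi_{k-1,j} rho(j)],
  phi_{k,j} = phi_{k-1,j} - phi_{kk} phi_{k-1,k-j},  j = 1..k-1.
Step k = 1:
  phi_11 = rho(1) = 0.2265.
Step k = 2:
  phi_22 = [rho(2) - phi_11 rho(1)] / [1 - phi_11 rho(1)] = [0.1876 - (0.2265)(0.2265)] / [1 - (0.2265)(0.2265)]
         = 0.13629775 / 0.94869775 = 0.143668.
  Update: phi_21 = phi_11 - phi_22 phi_11 = 0.2265 - (0.143668)(0.2265) = 0.193959.
Step k = 3:
  phi_33 = [rho(3) - phi_21 rho(2) - phi_22 rho(1)] / [1 - phi_21 rho(1) - phi_22 rho(2)]
    numerator   = -0.2869 - (0.193959)(0.1876) - (0.143668)(0.2265) = -0.35582759
    denominator = 1 - (0.193959)(0.2265) - (0.143668)(0.1876) = 0.92911609
  phi_33 = -0.35582759 / 0.92911609 = -0.383.
Therefore phi_{33} = -0.3830.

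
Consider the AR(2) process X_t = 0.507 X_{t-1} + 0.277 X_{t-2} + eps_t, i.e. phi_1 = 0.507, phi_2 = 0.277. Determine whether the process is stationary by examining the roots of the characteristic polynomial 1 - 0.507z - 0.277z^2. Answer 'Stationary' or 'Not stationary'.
\text{Stationary}

The AR(p) characteristic polynomial is P(z) = 1 - 0.507z - 0.277z^2.
Stationarity requires all roots to lie outside the unit circle, i.e. |z| > 1 for every root.
Set 1 + (-0.507) z + (-0.277) z^2 = 0, i.e. a z^2 + b z + c = 0 with a = -0.277, b = -0.507, c = 1.
Discriminant D = b^2 - 4ac = (-0.507)^2 - 4*(-0.277)*1 = 0.257049 - (-1.108) = 1.365049.
D >= 0, so the roots are real: z = (-b +/- sqrt(D)) / (2a) = (0.507 +/- 1.168353) / (-0.554).
  z_1 = (0.507 + 1.168353) / (-0.554) = -3.0241,   |z_1| = 3.0241.
  z_2 = (0.507 - 1.168353) / (-0.554) = 1.1938,   |z_2| = 1.1938.
Moduli of all roots: 3.0241, 1.1938.
All moduli strictly greater than 1? Yes.
Verdict: Stationary.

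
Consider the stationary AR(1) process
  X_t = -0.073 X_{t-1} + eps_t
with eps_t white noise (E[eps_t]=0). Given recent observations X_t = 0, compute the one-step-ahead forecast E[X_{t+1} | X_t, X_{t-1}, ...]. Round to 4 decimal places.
E[X_{t+1} \mid \mathcal F_t] = 0.0000

For an AR(p) model X_t = c + sum_i phi_i X_{t-i} + eps_t, the
one-step-ahead conditional mean is
  E[X_{t+1} | X_t, ...] = c + sum_i phi_i X_{t+1-i}.
Substitute known values:
  E[X_{t+1} | ...] = (-0.073) * (0)
                   = 0.0000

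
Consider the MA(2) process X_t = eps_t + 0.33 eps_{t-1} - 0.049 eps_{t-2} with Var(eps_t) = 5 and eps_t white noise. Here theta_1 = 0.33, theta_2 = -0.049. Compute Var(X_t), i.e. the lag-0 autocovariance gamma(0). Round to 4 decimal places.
\gamma(0) = 5.5565

For an MA(q) process X_t = eps_t + sum_i theta_i eps_{t-i} with
Var(eps_t) = sigma^2, the variance is
  gamma(0) = sigma^2 * (1 + sum_i theta_i^2).
  sum_i theta_i^2 = (0.33)^2 + (-0.049)^2 = 0.1089 + 0.002401 = 0.111301.
  gamma(0) = 5 * (1 + 0.111301) = 5 * 1.111301 = 5.556505, which rounds to 5.5565.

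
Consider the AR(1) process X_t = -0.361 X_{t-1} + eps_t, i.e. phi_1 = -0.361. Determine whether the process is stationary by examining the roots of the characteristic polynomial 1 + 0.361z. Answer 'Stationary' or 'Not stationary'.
\text{Stationary}

The AR(p) characteristic polynomial is P(z) = 1 + 0.361z.
Stationarity requires all roots to lie outside the unit circle, i.e. |z| > 1 for every root.
This is linear in z: 1 + (0.361) z = 0  =>  z = -1/(0.361) = -2.770083,  |z| = 2.770083.
Moduli of all roots: 2.7701.
All moduli strictly greater than 1? Yes.
Verdict: Stationary.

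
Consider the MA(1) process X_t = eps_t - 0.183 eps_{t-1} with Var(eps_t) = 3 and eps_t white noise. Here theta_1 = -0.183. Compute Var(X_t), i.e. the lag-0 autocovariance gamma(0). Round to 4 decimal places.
\gamma(0) = 3.1005

For an MA(q) process X_t = eps_t + sum_i theta_i eps_{t-i} with
Var(eps_t) = sigma^2, the variance is
  gamma(0) = sigma^2 * (1 + sum_i theta_i^2).
  sum_i theta_i^2 = (-0.183)^2 = 0.033489.
  gamma(0) = 3 * (1 + 0.033489) = 3 * 1.033489 = 3.100467, which rounds to 3.1005.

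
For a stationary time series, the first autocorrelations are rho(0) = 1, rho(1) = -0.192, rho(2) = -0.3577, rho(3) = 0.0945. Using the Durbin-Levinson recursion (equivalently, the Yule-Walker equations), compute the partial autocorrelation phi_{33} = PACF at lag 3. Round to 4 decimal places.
\phi_{33} = -0.1010

The PACF at lag k is phi_{kk}, the last component of the solution
to the Yule-Walker system G_k phi = r_k where
  (G_k)_{ij} = rho(|i - j|), (r_k)_i = rho(i), i,j = 1..k.
Equivalently, Durbin-Levinson gives phi_{kk} iteratively:
  phi_{11} = rho(1)
  phi_{kk} = [rho(k) - sum_{j=1..k-1} phi_{k-1,j} rho(k-j)]
            / [1 - sum_{j=1..k-1} phi_{k-1,j} rho(j)],
  phi_{k,j} = phi_{k-1,j} - phi_{kk} phi_{k-1,k-j},  j = 1..k-1.
Step k = 1:
  phi_11 = rho(1) = -0.192.
Step k = 2:
  phi_22 = [rho(2) - phi_11 rho(1)] / [1 - phi_11 rho(1)] = [-0.3577 - (-0.192)(-0.192)] / [1 - (-0.192)(-0.192)]
         = -0.394564 / 0.963136 = -0.409666.
  Update: phi_21 = phi_11 - phi_22 phi_11 = -0.192 - (-0.409666)(-0.192) = -0.270656.
Step k = 3:
  phi_33 = [rho(3) - phi_21 rho(2) - phi_22 rho(1)] / [1 - phi_21 rho(1) - phi_22 rho(2)]
    numerator   = 0.0945 - (-0.270656)(-0.3577) - (-0.409666)(-0.192) = -0.08096946
    denominator = 1 - (-0.270656)(-0.192) - (-0.409666)(-0.3577) = 0.80149657
  phi_33 = -0.08096946 / 0.80149657 = -0.101.
Therefore phi_{33} = -0.1010.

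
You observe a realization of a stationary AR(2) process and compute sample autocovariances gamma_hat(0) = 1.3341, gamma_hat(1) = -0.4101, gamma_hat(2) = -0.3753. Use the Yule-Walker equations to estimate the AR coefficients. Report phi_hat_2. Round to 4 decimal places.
\hat\phi_{2} = -0.4150

The Yule-Walker equations for an AR(p) process read, in matrix form,
  Gamma_p phi = r_p,   with   (Gamma_p)_{ij} = gamma(|i - j|),
                       (r_p)_i = gamma(i),   i,j = 1..p.
Substitute the sample gammas (Toeplitz matrix and right-hand side of size 2):
  Gamma_p = [[1.3341, -0.4101], [-0.4101, 1.3341]]
  r_p     = [-0.4101, -0.3753]
Written out:
  1.3341 phi_1 - 0.4101 phi_2 = -0.4101
  -0.4101 phi_1 + 1.3341 phi_2 = -0.3753
Solve by Cramer's rule:
  det = gamma(0)^2 - gamma(1)^2 = (1.3341)^2 - (-0.4101)^2 = 1.77982281 - 0.16818201 = 1.6116408
  phi_hat_1 = [gamma(1) gamma(0) - gamma(1) gamma(2)] / det = [(-0.4101)(1.3341) - (-0.4101)(-0.3753)] / 1.6116408 = -0.70102494 / 1.6116408 = -0.435
  phi_hat_2 = [gamma(0) gamma(2) - gamma(1)^2] / det = [(1.3341)(-0.3753) - (-0.4101)^2] / 1.6116408 = -0.66886974 / 1.6116408 = -0.415
So phi_hat = [-0.4350, -0.4150].
Therefore phi_hat_2 = -0.4150.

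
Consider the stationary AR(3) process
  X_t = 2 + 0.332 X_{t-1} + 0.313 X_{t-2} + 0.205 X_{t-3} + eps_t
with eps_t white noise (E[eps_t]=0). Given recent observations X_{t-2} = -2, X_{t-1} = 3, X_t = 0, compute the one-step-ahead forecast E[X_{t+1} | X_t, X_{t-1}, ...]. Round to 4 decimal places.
E[X_{t+1} \mid \mathcal F_t] = 2.5290

For an AR(p) model X_t = c + sum_i phi_i X_{t-i} + eps_t, the
one-step-ahead conditional mean is
  E[X_{t+1} | X_t, ...] = c + sum_i phi_i X_{t+1-i}.
Substitute known values:
  E[X_{t+1} | ...] = 2 + (0.332) * (0) + (0.313) * (3) + (0.205) * (-2)
                   = 2.5290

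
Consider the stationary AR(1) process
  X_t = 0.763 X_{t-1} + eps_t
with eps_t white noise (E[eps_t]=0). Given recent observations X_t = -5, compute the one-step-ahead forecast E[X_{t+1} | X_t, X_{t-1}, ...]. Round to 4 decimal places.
E[X_{t+1} \mid \mathcal F_t] = -3.8150

For an AR(p) model X_t = c + sum_i phi_i X_{t-i} + eps_t, the
one-step-ahead conditional mean is
  E[X_{t+1} | X_t, ...] = c + sum_i phi_i X_{t+1-i}.
Substitute known values:
  E[X_{t+1} | ...] = (0.763) * (-5)
                   = -3.8150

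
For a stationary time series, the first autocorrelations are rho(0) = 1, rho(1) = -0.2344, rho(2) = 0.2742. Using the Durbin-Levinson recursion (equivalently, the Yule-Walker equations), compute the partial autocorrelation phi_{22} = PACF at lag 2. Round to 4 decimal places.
\phi_{22} = 0.2320

The PACF at lag k is phi_{kk}, the last component of the solution
to the Yule-Walker system G_k phi = r_k where
  (G_k)_{ij} = rho(|i - j|), (r_k)_i = rho(i), i,j = 1..k.
Equivalently, Durbin-Levinson gives phi_{kk} iteratively:
  phi_{11} = rho(1)
  phi_{kk} = [rho(k) - sum_{j=1..k-1} phi_{k-1,j} rho(k-j)]
            / [1 - sum_{j=1..k-1} phi_{k-1,j} rho(j)],
  phi_{k,j} = phi_{k-1,j} - phi_{kk} phi_{k-1,k-j},  j = 1..k-1.
Step k = 1:
  phi_11 = rho(1) = -0.2344.
Step k = 2:
  phi_22 = [rho(2) - phi_11 rho(1)] / [1 - phi_11 rho(1)] = [0.2742 - (-0.2344)(-0.2344)] / [1 - (-0.2344)(-0.2344)]
         = 0.21925664 / 0.94505664 = 0.232.
Therefore phi_{22} = 0.2320.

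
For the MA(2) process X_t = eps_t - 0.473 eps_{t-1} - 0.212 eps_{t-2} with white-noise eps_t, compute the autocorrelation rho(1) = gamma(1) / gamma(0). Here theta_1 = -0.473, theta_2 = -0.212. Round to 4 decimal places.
\rho(1) = -0.2938

For an MA(q) process with theta_0 = 1, the autocovariance is
  gamma(k) = sigma^2 * sum_{i=0..q-k} theta_i * theta_{i+k},
and rho(k) = gamma(k) / gamma(0). Sigma^2 cancels.
  numerator   = (1)*(-0.473) + (-0.473)*(-0.212) = -0.372724.
  denominator = (1)^2 + (-0.473)^2 + (-0.212)^2 = 1.268673.
  rho(1) = -0.372724 / 1.268673 = -0.2938.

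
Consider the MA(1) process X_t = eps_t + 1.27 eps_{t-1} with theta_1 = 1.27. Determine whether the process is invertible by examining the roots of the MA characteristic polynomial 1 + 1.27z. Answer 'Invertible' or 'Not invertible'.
\text{Not invertible}

The MA(q) characteristic polynomial is P(z) = 1 + 1.27z.
Invertibility requires all roots to lie outside the unit circle, i.e. |z| > 1 for every root.
This is linear in z: 1 + (1.27) z = 0  =>  z = -1/(1.27) = -0.787402,  |z| = 0.787402.
Moduli of all roots: 0.7874.
All moduli strictly greater than 1? No.
Verdict: Not invertible.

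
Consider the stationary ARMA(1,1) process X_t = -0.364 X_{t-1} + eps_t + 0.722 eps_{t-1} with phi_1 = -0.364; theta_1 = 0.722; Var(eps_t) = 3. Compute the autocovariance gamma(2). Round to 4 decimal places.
\gamma(2) = -0.3322

Multiply the model equation by X_{t-k} and take expectations. With theta_0 = psi_0 = 1 and psi_j the MA(infinity) weights, this gives
  gamma(k) - sum_i phi_i gamma(k-i) = c_k,
  c_k = sigma^2 * sum_{j=k..q} theta_j psi_{j-k}   (c_k = 0 for k > q),
using gamma(-m) = gamma(m).
psi-weights needed (psi_j = theta_j + sum_i phi_i psi_{j-i}):
  psi_1 = theta_1 + phi_1 = 0.722 + (-0.364) = 0.358
Right-hand sides:
  c_0 = sigma^2 (1 + theta_1 psi_1) = 3 * (1 + (0.722)(0.358)) = 3 * 1.258476 = 3.775428
  c_1 = sigma^2 theta_1 = 3 * (0.722) = 2.166
  c_2 = 0
Equations for k = 0 and k = 1 (AR order 1):
  gamma(0) = phi_1 gamma(1) + c_0
  gamma(1) = phi_1 gamma(0) + c_1
Substituting the second into the first: gamma(0) (1 - phi_1^2) = c_0 + phi_1 c_1, so
  gamma(0) = (c_0 + phi_1 c_1) / (1 - phi_1^2) = (3.775428 + (-0.364)(2.166)) / (1 - (-0.364)^2) = 2.987004 / 0.867504 = 3.443216.
  gamma(1) = phi_1 gamma(0) + c_1 = (-0.364)(3.443216) + (2.166) = 0.912669.
For k = 2 (> q): gamma(2) = phi_1 gamma(1) = (-0.364)(0.912669) = -0.332212.
Therefore gamma(2) = -0.3322 (to 4 decimal places).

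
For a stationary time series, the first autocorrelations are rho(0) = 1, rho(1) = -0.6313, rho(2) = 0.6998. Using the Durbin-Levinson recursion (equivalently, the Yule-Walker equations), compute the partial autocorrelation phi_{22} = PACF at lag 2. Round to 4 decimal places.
\phi_{22} = 0.5009

The PACF at lag k is phi_{kk}, the last component of the solution
to the Yule-Walker system G_k phi = r_k where
  (G_k)_{ij} = rho(|i - j|), (r_k)_i = rho(i), i,j = 1..k.
Equivalently, Durbin-Levinson gives phi_{kk} iteratively:
  phi_{11} = rho(1)
  phi_{kk} = [rho(k) - sum_{j=1..k-1} phi_{k-1,j} rho(k-j)]
            / [1 - sum_{j=1..k-1} phi_{k-1,j} rho(j)],
  phi_{k,j} = phi_{k-1,j} - phi_{kk} phi_{k-1,k-j},  j = 1..k-1.
Step k = 1:
  phi_11 = rho(1) = -0.6313.
Step k = 2:
  phi_22 = [rho(2) - phi_11 rho(1)] / [1 - phi_11 rho(1)] = [0.6998 - (-0.6313)(-0.6313)] / [1 - (-0.6313)(-0.6313)]
         = 0.30126031 / 0.60146031 = 0.5009.
Therefore phi_{22} = 0.5009.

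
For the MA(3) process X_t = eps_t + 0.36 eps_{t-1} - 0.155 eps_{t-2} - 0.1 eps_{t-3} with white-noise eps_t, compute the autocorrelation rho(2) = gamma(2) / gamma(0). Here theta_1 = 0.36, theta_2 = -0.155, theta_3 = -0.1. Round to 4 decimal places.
\rho(2) = -0.1641

For an MA(q) process with theta_0 = 1, the autocovariance is
  gamma(k) = sigma^2 * sum_{i=0..q-k} theta_i * theta_{i+k},
and rho(k) = gamma(k) / gamma(0). Sigma^2 cancels.
  numerator   = (1)*(-0.155) + (0.36)*(-0.1) = -0.191.
  denominator = (1)^2 + (0.36)^2 + (-0.155)^2 + (-0.1)^2 = 1.163625.
  rho(2) = -0.191 / 1.163625 = -0.1641.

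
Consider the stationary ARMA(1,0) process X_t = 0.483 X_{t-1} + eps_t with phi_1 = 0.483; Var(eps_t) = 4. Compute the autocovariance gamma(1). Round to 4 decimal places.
\gamma(1) = 2.5199

Multiply the model equation by X_{t-k} and take expectations. With theta_0 = psi_0 = 1 and psi_j the MA(infinity) weights, this gives
  gamma(k) - sum_i phi_i gamma(k-i) = c_k,
  c_k = sigma^2 * sum_{j=k..q} theta_j psi_{j-k}   (c_k = 0 for k > q),
using gamma(-m) = gamma(m).
Pure AR (q = 0): c_0 = sigma^2 = 4, c_k = 0 for k >= 1.
Equations for k = 0 and k = 1 (AR order 1):
  gamma(0) = phi_1 gamma(1) + c_0
  gamma(1) = phi_1 gamma(0) + c_1
Substituting the second into the first: gamma(0) (1 - phi_1^2) = c_0 + phi_1 c_1, so
  gamma(0) = c_0 / (1 - phi_1^2) = 4 / (1 - (0.483)^2) = 4 / 0.766711 = 5.21709.
  gamma(1) = phi_1 gamma(0) = (0.483)(5.21709) = 2.519854.
Therefore gamma(1) = 2.5199 (to 4 decimal places).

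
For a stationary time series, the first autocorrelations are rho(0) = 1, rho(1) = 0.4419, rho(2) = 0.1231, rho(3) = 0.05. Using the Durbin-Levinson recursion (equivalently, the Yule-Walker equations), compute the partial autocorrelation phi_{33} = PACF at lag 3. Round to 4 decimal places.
\phi_{33} = 0.0380

The PACF at lag k is phi_{kk}, the last component of the solution
to the Yule-Walker system G_k phi = r_k where
  (G_k)_{ij} = rho(|i - j|), (r_k)_i = rho(i), i,j = 1..k.
Equivalently, Durbin-Levinson gives phi_{kk} iteratively:
  phi_{11} = rho(1)
  phi_{kk} = [rho(k) - sum_{j=1..k-1} phi_{k-1,j} rho(k-j)]
            / [1 - sum_{j=1..k-1} phi_{k-1,j} rho(j)],
  phi_{k,j} = phi_{k-1,j} - phi_{kk} phi_{k-1,k-j},  j = 1..k-1.
Step k = 1:
  phi_11 = rho(1) = 0.4419.
Step k = 2:
  phi_22 = [rho(2) - phi_11 rho(1)] / [1 - phi_11 rho(1)] = [0.1231 - (0.4419)(0.4419)] / [1 - (0.4419)(0.4419)]
         = -0.07217561 / 0.80472439 = -0.08969.
  Update: phi_21 = phi_11 - phi_22 phi_11 = 0.4419 - (-0.08969)(0.4419) = 0.481534.
Step k = 3:
  phi_33 = [rho(3) - phi_21 rho(2) - phi_22 rho(1)] / [1 - phi_21 rho(1) - phi_22 rho(2)]
    numerator   = 0.05 - (0.481534)(0.1231) - (-0.08969)(0.4419) = 0.03035712
    denominator = 1 - (0.481534)(0.4419) - (-0.08969)(0.1231) = 0.79825097
  phi_33 = 0.03035712 / 0.79825097 = 0.038.
Therefore phi_{33} = 0.0380.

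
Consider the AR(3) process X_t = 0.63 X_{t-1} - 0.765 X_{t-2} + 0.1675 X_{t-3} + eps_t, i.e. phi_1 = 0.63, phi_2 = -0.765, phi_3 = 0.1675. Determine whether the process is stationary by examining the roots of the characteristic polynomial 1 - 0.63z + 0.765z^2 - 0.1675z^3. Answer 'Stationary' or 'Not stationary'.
\text{Stationary}

The AR(p) characteristic polynomial is P(z) = 1 - 0.63z + 0.765z^2 - 0.1675z^3.
Stationarity requires all roots to lie outside the unit circle, i.e. |z| > 1 for every root.
Degree 3: look for a simple real root z0 first, then factor out (1 - z/z0) and solve the remaining quadratic.
Testing z0 = 4: P(4) = 1 + (-0.63)(4) + (0.765)(4)^2 + (-0.1675)(4)^3
  = 1 + (-2.52) + (12.24) + (-10.72) = 0.  So z_0 = 4 is a root, |z_0| = 4.
Divide out the factor (1 - 0.25 z) = (1 - z/z0) (since 1/z0 = 0.25):
  P(z) = (1 - 0.25 z)(1 + (-0.38) z + (0.67) z^2)
  [check: z-coef -0.38 - (0.25) = -0.63; z^2-coef 0.67 - (0.25)(-0.38) = 0.765; z^3-coef -(0.25)(0.67) = -0.1675.]
Remaining roots from the quadratic factor 1 + (-0.38) z + (0.67) z^2:
  Set 1 + (-0.38) z + (0.67) z^2 = 0, i.e. a z^2 + b z + c = 0 with a = 0.67, b = -0.38, c = 1.
  Discriminant D = b^2 - 4ac = (-0.38)^2 - 4*(0.67)*1 = 0.1444 - (2.68) = -2.5356.
  D < 0, so the roots are the complex-conjugate pair z = (-b +/- i sqrt(-D)) / (2a) = 0.2836 +/- 1.1883i.
  For a conjugate pair |z|^2 = z * conj(z) = (product of roots) = c/a = 1/(0.67) = 1.492537, so |z| = sqrt(1.492537) = 1.2217 for both roots.
Moduli of all roots: 4.0000, 1.2217, 1.2217.
All moduli strictly greater than 1? Yes.
Verdict: Stationary.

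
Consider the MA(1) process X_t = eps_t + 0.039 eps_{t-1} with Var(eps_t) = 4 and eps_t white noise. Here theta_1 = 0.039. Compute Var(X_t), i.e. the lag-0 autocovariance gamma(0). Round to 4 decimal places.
\gamma(0) = 4.0061

For an MA(q) process X_t = eps_t + sum_i theta_i eps_{t-i} with
Var(eps_t) = sigma^2, the variance is
  gamma(0) = sigma^2 * (1 + sum_i theta_i^2).
  sum_i theta_i^2 = (0.039)^2 = 0.001521.
  gamma(0) = 4 * (1 + 0.001521) = 4 * 1.001521 = 4.006084, which rounds to 4.0061.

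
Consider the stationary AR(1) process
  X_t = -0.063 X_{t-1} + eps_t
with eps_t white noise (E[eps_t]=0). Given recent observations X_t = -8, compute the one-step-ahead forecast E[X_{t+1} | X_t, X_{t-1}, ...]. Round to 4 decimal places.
E[X_{t+1} \mid \mathcal F_t] = 0.5040

For an AR(p) model X_t = c + sum_i phi_i X_{t-i} + eps_t, the
one-step-ahead conditional mean is
  E[X_{t+1} | X_t, ...] = c + sum_i phi_i X_{t+1-i}.
Substitute known values:
  E[X_{t+1} | ...] = (-0.063) * (-8)
                   = 0.5040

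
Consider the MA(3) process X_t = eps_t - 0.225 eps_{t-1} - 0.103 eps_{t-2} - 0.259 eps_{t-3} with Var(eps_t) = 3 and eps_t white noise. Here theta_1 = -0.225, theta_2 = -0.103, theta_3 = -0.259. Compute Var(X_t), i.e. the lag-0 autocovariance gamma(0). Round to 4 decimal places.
\gamma(0) = 3.3849

For an MA(q) process X_t = eps_t + sum_i theta_i eps_{t-i} with
Var(eps_t) = sigma^2, the variance is
  gamma(0) = sigma^2 * (1 + sum_i theta_i^2).
  sum_i theta_i^2 = (-0.225)^2 + (-0.103)^2 + (-0.259)^2 = 0.050625 + 0.010609 + 0.067081 = 0.128315.
  gamma(0) = 3 * (1 + 0.128315) = 3 * 1.128315 = 3.384945, which rounds to 3.3849.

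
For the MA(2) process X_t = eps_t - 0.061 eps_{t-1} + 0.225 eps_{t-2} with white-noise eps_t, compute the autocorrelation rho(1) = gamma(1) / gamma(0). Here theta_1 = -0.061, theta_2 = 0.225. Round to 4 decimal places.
\rho(1) = -0.0709

For an MA(q) process with theta_0 = 1, the autocovariance is
  gamma(k) = sigma^2 * sum_{i=0..q-k} theta_i * theta_{i+k},
and rho(k) = gamma(k) / gamma(0). Sigma^2 cancels.
  numerator   = (1)*(-0.061) + (-0.061)*(0.225) = -0.074725.
  denominator = (1)^2 + (-0.061)^2 + (0.225)^2 = 1.054346.
  rho(1) = -0.074725 / 1.054346 = -0.0709.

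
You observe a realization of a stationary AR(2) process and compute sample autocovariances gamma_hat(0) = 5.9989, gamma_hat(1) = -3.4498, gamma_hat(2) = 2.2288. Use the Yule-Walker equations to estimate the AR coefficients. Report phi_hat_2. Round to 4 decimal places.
\hat\phi_{2} = 0.0610

The Yule-Walker equations for an AR(p) process read, in matrix form,
  Gamma_p phi = r_p,   with   (Gamma_p)_{ij} = gamma(|i - j|),
                       (r_p)_i = gamma(i),   i,j = 1..p.
Substitute the sample gammas (Toeplitz matrix and right-hand side of size 2):
  Gamma_p = [[5.9989, -3.4498], [-3.4498, 5.9989]]
  r_p     = [-3.4498, 2.2288]
Written out:
  5.9989 phi_1 - 3.4498 phi_2 = -3.4498
  -3.4498 phi_1 + 5.9989 phi_2 = 2.2288
Solve by Cramer's rule:
  det = gamma(0)^2 - gamma(1)^2 = (5.9989)^2 - (-3.4498)^2 = 35.98680121 - 11.90112004 = 24.08568117
  phi_hat_1 = [gamma(1) gamma(0) - gamma(1) gamma(2)] / det = [(-3.4498)(5.9989) - (-3.4498)(2.2288)] / 24.08568117 = -13.00609098 / 24.08568117 = -0.54
  phi_hat_2 = [gamma(0) gamma(2) - gamma(1)^2] / det = [(5.9989)(2.2288) - (-3.4498)^2] / 24.08568117 = 1.46922828 / 24.08568117 = 0.061
So phi_hat = [-0.5400, 0.0610].
Therefore phi_hat_2 = 0.0610.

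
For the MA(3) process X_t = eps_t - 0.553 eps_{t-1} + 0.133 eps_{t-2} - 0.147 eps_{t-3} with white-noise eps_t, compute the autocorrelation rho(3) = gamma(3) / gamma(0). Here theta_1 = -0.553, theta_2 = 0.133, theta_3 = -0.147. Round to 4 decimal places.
\rho(3) = -0.1093

For an MA(q) process with theta_0 = 1, the autocovariance is
  gamma(k) = sigma^2 * sum_{i=0..q-k} theta_i * theta_{i+k},
and rho(k) = gamma(k) / gamma(0). Sigma^2 cancels.
  numerator   = (1)*(-0.147) = -0.147.
  denominator = (1)^2 + (-0.553)^2 + (0.133)^2 + (-0.147)^2 = 1.345107.
  rho(3) = -0.147 / 1.345107 = -0.1093.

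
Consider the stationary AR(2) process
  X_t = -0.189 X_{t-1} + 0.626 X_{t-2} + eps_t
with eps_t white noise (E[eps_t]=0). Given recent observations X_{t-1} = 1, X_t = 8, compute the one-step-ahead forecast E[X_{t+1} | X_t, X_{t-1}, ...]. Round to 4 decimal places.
E[X_{t+1} \mid \mathcal F_t] = -0.8860

For an AR(p) model X_t = c + sum_i phi_i X_{t-i} + eps_t, the
one-step-ahead conditional mean is
  E[X_{t+1} | X_t, ...] = c + sum_i phi_i X_{t+1-i}.
Substitute known values:
  E[X_{t+1} | ...] = (-0.189) * (8) + (0.626) * (1)
                   = -0.8860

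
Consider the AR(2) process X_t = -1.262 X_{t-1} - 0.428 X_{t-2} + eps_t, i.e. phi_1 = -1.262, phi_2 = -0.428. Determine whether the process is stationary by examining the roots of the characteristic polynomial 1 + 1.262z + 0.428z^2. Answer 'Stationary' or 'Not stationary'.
\text{Stationary}

The AR(p) characteristic polynomial is P(z) = 1 + 1.262z + 0.428z^2.
Stationarity requires all roots to lie outside the unit circle, i.e. |z| > 1 for every root.
Set 1 + (1.262) z + (0.428) z^2 = 0, i.e. a z^2 + b z + c = 0 with a = 0.428, b = 1.262, c = 1.
Discriminant D = b^2 - 4ac = (1.262)^2 - 4*(0.428)*1 = 1.592644 - (1.712) = -0.119356.
D < 0, so the roots are the complex-conjugate pair z = (-b +/- i sqrt(-D)) / (2a) = -1.4743 +/- 0.4036i.
For a conjugate pair |z|^2 = z * conj(z) = (product of roots) = c/a = 1/(0.428) = 2.336449, so |z| = sqrt(2.336449) = 1.5285 for both roots.
Moduli of all roots: 1.5285, 1.5285.
All moduli strictly greater than 1? Yes.
Verdict: Stationary.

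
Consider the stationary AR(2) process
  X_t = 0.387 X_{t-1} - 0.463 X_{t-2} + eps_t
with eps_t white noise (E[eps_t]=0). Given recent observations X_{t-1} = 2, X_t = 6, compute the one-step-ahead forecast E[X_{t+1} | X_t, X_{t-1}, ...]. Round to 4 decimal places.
E[X_{t+1} \mid \mathcal F_t] = 1.3960

For an AR(p) model X_t = c + sum_i phi_i X_{t-i} + eps_t, the
one-step-ahead conditional mean is
  E[X_{t+1} | X_t, ...] = c + sum_i phi_i X_{t+1-i}.
Substitute known values:
  E[X_{t+1} | ...] = (0.387) * (6) + (-0.463) * (2)
                   = 1.3960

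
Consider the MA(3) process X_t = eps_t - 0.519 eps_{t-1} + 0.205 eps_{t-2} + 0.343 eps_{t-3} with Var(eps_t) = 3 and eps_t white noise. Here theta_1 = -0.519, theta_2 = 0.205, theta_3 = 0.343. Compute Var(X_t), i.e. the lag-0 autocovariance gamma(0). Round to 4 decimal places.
\gamma(0) = 4.2871

For an MA(q) process X_t = eps_t + sum_i theta_i eps_{t-i} with
Var(eps_t) = sigma^2, the variance is
  gamma(0) = sigma^2 * (1 + sum_i theta_i^2).
  sum_i theta_i^2 = (-0.519)^2 + (0.205)^2 + (0.343)^2 = 0.269361 + 0.042025 + 0.117649 = 0.429035.
  gamma(0) = 3 * (1 + 0.429035) = 3 * 1.429035 = 4.287105, which rounds to 4.2871.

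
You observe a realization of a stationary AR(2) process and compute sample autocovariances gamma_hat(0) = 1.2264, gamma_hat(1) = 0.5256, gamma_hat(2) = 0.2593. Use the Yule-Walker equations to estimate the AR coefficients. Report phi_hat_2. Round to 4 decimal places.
\hat\phi_{2} = 0.0340

The Yule-Walker equations for an AR(p) process read, in matrix form,
  Gamma_p phi = r_p,   with   (Gamma_p)_{ij} = gamma(|i - j|),
                       (r_p)_i = gamma(i),   i,j = 1..p.
Substitute the sample gammas (Toeplitz matrix and right-hand side of size 2):
  Gamma_p = [[1.2264, 0.5256], [0.5256, 1.2264]]
  r_p     = [0.5256, 0.2593]
Written out:
  1.2264 phi_1 + 0.5256 phi_2 = 0.5256
  0.5256 phi_1 + 1.2264 phi_2 = 0.2593
Solve by Cramer's rule:
  det = gamma(0)^2 - gamma(1)^2 = (1.2264)^2 - (0.5256)^2 = 1.50405696 - 0.27625536 = 1.2278016
  phi_hat_1 = [gamma(1) gamma(0) - gamma(1) gamma(2)] / det = [(0.5256)(1.2264) - (0.5256)(0.2593)] / 1.2278016 = 0.50830776 / 1.2278016 = 0.414
  phi_hat_2 = [gamma(0) gamma(2) - gamma(1)^2] / det = [(1.2264)(0.2593) - (0.5256)^2] / 1.2278016 = 0.04175016 / 1.2278016 = 0.034
So phi_hat = [0.4140, 0.0340].
Therefore phi_hat_2 = 0.0340.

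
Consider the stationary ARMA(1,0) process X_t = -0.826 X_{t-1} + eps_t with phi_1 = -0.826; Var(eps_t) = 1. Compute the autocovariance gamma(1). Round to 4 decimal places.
\gamma(1) = -2.5997

Multiply the model equation by X_{t-k} and take expectations. With theta_0 = psi_0 = 1 and psi_j the MA(infinity) weights, this gives
  gamma(k) - sum_i phi_i gamma(k-i) = c_k,
  c_k = sigma^2 * sum_{j=k..q} theta_j psi_{j-k}   (c_k = 0 for k > q),
using gamma(-m) = gamma(m).
Pure AR (q = 0): c_0 = sigma^2 = 1, c_k = 0 for k >= 1.
Equations for k = 0 and k = 1 (AR order 1):
  gamma(0) = phi_1 gamma(1) + c_0
  gamma(1) = phi_1 gamma(0) + c_1
Substituting the second into the first: gamma(0) (1 - phi_1^2) = c_0 + phi_1 c_1, so
  gamma(0) = c_0 / (1 - phi_1^2) = 1 / (1 - (-0.826)^2) = 1 / 0.317724 = 3.147386.
  gamma(1) = phi_1 gamma(0) = (-0.826)(3.147386) = -2.599741.
Therefore gamma(1) = -2.5997 (to 4 decimal places).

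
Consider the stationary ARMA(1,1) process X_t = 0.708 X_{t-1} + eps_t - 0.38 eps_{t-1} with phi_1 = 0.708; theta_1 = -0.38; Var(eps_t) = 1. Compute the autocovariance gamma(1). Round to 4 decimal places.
\gamma(1) = 0.4807

Multiply the model equation by X_{t-k} and take expectations. With theta_0 = psi_0 = 1 and psi_j the MA(infinity) weights, this gives
  gamma(k) - sum_i phi_i gamma(k-i) = c_k,
  c_k = sigma^2 * sum_{j=k..q} theta_j psi_{j-k}   (c_k = 0 for k > q),
using gamma(-m) = gamma(m).
psi-weights needed (psi_j = theta_j + sum_i phi_i psi_{j-i}):
  psi_1 = theta_1 + phi_1 = -0.38 + (0.708) = 0.328
Right-hand sides:
  c_0 = sigma^2 (1 + theta_1 psi_1) = 1 * (1 + (-0.38)(0.328)) = 1 * 0.87536 = 0.87536
  c_1 = sigma^2 theta_1 = 1 * (-0.38) = -0.38
  c_2 = 0
Equations for k = 0 and k = 1 (AR order 1):
  gamma(0) = phi_1 gamma(1) + c_0
  gamma(1) = phi_1 gamma(0) + c_1
Substituting the second into the first: gamma(0) (1 - phi_1^2) = c_0 + phi_1 c_1, so
  gamma(0) = (c_0 + phi_1 c_1) / (1 - phi_1^2) = (0.87536 + (0.708)(-0.38)) / (1 - (0.708)^2) = 0.60632 / 0.498736 = 1.215713.
  gamma(1) = phi_1 gamma(0) + c_1 = (0.708)(1.215713) + (-0.38) = 0.480725.
Therefore gamma(1) = 0.4807 (to 4 decimal places).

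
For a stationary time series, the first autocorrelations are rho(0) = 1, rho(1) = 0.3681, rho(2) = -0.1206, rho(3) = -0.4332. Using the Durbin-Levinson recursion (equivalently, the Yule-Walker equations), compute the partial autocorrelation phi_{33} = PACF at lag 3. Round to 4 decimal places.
\phi_{33} = -0.3381

The PACF at lag k is phi_{kk}, the last component of the solution
to the Yule-Walker system G_k phi = r_k where
  (G_k)_{ij} = rho(|i - j|), (r_k)_i = rho(i), i,j = 1..k.
Equivalently, Durbin-Levinson gives phi_{kk} iteratively:
  phi_{11} = rho(1)
  phi_{kk} = [rho(k) - sum_{j=1..k-1} phi_{k-1,j} rho(k-j)]
            / [1 - sum_{j=1..k-1} phi_{k-1,j} rho(j)],
  phi_{k,j} = phi_{k-1,j} - phi_{kk} phi_{k-1,k-j},  j = 1..k-1.
Step k = 1:
  phi_11 = rho(1) = 0.3681.
Step k = 2:
  phi_22 = [rho(2) - phi_11 rho(1)] / [1 - phi_11 rho(1)] = [-0.1206 - (0.3681)(0.3681)] / [1 - (0.3681)(0.3681)]
         = -0.25609761 / 0.86450239 = -0.296237.
  Update: phi_21 = phi_11 - phi_22 phi_11 = 0.3681 - (-0.296237)(0.3681) = 0.477145.
Step k = 3:
  phi_33 = [rho(3) - phi_21 rho(2) - phi_22 rho(1)] / [1 - phi_21 rho(1) - phi_22 rho(2)]
    numerator   = -0.4332 - (0.477145)(-0.1206) - (-0.296237)(0.3681) = -0.26661149
    denominator = 1 - (0.477145)(0.3681) - (-0.296237)(-0.1206) = 0.7886368
  phi_33 = -0.26661149 / 0.7886368 = -0.3381.
Therefore phi_{33} = -0.3381.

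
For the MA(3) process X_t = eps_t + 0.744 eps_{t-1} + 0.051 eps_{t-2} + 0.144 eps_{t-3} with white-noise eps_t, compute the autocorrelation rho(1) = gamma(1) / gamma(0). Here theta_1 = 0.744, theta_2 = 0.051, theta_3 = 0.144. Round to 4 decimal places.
\rho(1) = 0.5005

For an MA(q) process with theta_0 = 1, the autocovariance is
  gamma(k) = sigma^2 * sum_{i=0..q-k} theta_i * theta_{i+k},
and rho(k) = gamma(k) / gamma(0). Sigma^2 cancels.
  numerator   = (1)*(0.744) + (0.744)*(0.051) + (0.051)*(0.144) = 0.789288.
  denominator = (1)^2 + (0.744)^2 + (0.051)^2 + (0.144)^2 = 1.576873.
  rho(1) = 0.789288 / 1.576873 = 0.5005.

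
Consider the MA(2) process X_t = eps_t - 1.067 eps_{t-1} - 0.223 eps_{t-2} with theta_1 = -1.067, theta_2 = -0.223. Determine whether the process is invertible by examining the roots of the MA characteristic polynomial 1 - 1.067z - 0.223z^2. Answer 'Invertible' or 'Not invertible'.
\text{Not invertible}

The MA(q) characteristic polynomial is P(z) = 1 - 1.067z - 0.223z^2.
Invertibility requires all roots to lie outside the unit circle, i.e. |z| > 1 for every root.
Set 1 + (-1.067) z + (-0.223) z^2 = 0, i.e. a z^2 + b z + c = 0 with a = -0.223, b = -1.067, c = 1.
Discriminant D = b^2 - 4ac = (-1.067)^2 - 4*(-0.223)*1 = 1.138489 - (-0.892) = 2.030489.
D >= 0, so the roots are real: z = (-b +/- sqrt(D)) / (2a) = (1.067 +/- 1.424952) / (-0.446).
  z_1 = (1.067 + 1.424952) / (-0.446) = -5.5873,   |z_1| = 5.5873.
  z_2 = (1.067 - 1.424952) / (-0.446) = 0.8026,   |z_2| = 0.8026.
Moduli of all roots: 5.5873, 0.8026.
All moduli strictly greater than 1? No.
Verdict: Not invertible.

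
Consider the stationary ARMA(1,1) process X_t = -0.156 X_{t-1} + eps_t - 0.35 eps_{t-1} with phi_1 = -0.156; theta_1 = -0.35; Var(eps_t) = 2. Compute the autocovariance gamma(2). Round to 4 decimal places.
\gamma(2) = 0.1706

Multiply the model equation by X_{t-k} and take expectations. With theta_0 = psi_0 = 1 and psi_j the MA(infinity) weights, this gives
  gamma(k) - sum_i phi_i gamma(k-i) = c_k,
  c_k = sigma^2 * sum_{j=k..q} theta_j psi_{j-k}   (c_k = 0 for k > q),
using gamma(-m) = gamma(m).
psi-weights needed (psi_j = theta_j + sum_i phi_i psi_{j-i}):
  psi_1 = theta_1 + phi_1 = -0.35 + (-0.156) = -0.506
Right-hand sides:
  c_0 = sigma^2 (1 + theta_1 psi_1) = 2 * (1 + (-0.35)(-0.506)) = 2 * 1.1771 = 2.3542
  c_1 = sigma^2 theta_1 = 2 * (-0.35) = -0.7
  c_2 = 0
Equations for k = 0 and k = 1 (AR order 1):
  gamma(0) = phi_1 gamma(1) + c_0
  gamma(1) = phi_1 gamma(0) + c_1
Substituting the second into the first: gamma(0) (1 - phi_1^2) = c_0 + phi_1 c_1, so
  gamma(0) = (c_0 + phi_1 c_1) / (1 - phi_1^2) = (2.3542 + (-0.156)(-0.7)) / (1 - (-0.156)^2) = 2.4634 / 0.975664 = 2.524845.
  gamma(1) = phi_1 gamma(0) + c_1 = (-0.156)(2.524845) + (-0.7) = -1.093876.
For k = 2 (> q): gamma(2) = phi_1 gamma(1) = (-0.156)(-1.093876) = 0.170645.
Therefore gamma(2) = 0.1706 (to 4 decimal places).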